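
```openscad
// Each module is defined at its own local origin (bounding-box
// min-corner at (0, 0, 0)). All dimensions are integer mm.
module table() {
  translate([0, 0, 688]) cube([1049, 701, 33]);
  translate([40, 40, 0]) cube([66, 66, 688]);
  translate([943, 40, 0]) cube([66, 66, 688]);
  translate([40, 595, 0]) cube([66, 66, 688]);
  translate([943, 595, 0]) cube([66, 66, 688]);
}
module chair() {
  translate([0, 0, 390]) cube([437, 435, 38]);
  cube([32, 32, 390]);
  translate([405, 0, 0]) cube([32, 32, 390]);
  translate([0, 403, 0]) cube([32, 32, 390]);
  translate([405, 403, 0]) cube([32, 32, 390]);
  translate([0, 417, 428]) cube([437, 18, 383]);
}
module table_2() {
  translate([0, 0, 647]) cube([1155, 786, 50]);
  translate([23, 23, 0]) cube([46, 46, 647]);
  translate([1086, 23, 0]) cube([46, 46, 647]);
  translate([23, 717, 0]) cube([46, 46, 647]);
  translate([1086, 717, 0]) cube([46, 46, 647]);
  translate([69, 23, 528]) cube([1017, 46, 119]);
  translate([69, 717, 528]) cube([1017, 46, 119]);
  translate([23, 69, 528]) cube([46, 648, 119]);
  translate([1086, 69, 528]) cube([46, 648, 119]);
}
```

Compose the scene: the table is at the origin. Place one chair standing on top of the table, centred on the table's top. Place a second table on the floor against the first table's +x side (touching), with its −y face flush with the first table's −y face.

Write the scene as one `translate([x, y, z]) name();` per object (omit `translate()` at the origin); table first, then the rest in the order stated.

table();
translate([306, 133, 721]) chair();
translate([1049, 0, 0]) table_2();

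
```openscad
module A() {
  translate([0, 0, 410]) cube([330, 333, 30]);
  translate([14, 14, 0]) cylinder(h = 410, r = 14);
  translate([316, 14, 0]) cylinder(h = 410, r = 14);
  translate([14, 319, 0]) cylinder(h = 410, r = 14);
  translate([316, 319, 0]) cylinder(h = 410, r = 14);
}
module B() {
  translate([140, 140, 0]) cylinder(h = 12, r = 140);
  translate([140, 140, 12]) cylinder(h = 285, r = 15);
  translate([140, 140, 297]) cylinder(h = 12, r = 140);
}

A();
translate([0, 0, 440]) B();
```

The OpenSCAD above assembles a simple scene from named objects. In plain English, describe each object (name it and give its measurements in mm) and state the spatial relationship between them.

A is a four-legged stool. The seat is 330×333 mm, 30 mm thick, top at z = 440 mm. It stands on four round legs, each 28 mm in diameter, from z = 0 to the seat underside, each leg's axis is inset half a diameter from the nearest pair of seat edges (so the leg's bounding box is flush with the corner).

B is a spool: two coaxial disc flanges of radius 140 mm and thickness 12 mm, joined by a core cylinder of radius 15 mm and height 285 mm. The lower flange rests on z = 0 and the three cylinders share a vertical axis.

The spool is on top of the stool.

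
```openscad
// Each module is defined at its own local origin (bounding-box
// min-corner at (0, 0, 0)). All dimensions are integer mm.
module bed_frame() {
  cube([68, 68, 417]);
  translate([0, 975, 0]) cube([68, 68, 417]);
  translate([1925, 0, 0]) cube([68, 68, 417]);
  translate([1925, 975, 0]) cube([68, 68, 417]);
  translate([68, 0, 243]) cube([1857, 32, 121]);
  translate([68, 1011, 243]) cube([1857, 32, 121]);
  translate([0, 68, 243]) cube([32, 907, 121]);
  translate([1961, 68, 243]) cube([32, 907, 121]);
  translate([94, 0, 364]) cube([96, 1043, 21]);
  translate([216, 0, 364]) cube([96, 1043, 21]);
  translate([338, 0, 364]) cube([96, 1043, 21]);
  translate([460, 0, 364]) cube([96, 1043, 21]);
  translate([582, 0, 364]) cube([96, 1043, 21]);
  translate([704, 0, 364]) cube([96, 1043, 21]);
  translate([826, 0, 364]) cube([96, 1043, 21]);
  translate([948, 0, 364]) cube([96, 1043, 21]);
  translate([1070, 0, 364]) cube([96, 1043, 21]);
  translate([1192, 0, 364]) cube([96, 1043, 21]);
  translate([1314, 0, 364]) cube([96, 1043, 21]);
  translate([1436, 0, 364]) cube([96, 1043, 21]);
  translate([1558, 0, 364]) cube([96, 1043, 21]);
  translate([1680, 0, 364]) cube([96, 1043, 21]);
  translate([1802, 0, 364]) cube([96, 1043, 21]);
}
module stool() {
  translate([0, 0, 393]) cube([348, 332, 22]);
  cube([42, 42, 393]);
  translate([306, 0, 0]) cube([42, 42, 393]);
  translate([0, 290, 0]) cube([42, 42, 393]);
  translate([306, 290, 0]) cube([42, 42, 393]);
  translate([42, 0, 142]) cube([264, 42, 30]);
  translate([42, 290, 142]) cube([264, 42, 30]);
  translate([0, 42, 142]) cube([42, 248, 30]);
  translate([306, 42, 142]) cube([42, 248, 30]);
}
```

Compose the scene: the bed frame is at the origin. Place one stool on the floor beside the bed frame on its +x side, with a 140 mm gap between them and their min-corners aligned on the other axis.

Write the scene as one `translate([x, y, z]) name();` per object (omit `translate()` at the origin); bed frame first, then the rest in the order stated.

bed_frame();
translate([2133, 0, 0]) stool();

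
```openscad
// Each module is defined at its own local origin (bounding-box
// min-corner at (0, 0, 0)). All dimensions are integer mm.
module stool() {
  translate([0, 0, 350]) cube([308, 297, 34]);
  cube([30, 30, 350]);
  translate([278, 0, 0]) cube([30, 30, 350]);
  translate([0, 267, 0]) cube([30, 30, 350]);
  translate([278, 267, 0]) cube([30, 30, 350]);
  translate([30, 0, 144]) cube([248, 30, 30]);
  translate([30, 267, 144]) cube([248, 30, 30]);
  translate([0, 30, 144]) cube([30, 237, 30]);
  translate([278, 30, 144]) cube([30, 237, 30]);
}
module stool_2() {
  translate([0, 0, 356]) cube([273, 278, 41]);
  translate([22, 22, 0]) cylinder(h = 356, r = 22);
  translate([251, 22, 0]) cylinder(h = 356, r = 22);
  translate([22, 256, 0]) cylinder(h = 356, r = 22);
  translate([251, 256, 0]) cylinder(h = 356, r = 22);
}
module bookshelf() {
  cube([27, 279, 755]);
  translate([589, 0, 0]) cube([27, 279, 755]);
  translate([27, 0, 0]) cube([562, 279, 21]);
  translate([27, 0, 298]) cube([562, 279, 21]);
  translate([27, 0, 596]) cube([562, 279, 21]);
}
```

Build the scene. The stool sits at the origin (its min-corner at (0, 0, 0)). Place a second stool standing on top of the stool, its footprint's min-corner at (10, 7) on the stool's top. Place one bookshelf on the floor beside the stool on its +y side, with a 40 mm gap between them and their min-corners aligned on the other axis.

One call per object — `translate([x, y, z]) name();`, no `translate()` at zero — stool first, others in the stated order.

stool();
translate([10, 7, 384]) stool_2();
translate([0, 337, 0]) bookshelf();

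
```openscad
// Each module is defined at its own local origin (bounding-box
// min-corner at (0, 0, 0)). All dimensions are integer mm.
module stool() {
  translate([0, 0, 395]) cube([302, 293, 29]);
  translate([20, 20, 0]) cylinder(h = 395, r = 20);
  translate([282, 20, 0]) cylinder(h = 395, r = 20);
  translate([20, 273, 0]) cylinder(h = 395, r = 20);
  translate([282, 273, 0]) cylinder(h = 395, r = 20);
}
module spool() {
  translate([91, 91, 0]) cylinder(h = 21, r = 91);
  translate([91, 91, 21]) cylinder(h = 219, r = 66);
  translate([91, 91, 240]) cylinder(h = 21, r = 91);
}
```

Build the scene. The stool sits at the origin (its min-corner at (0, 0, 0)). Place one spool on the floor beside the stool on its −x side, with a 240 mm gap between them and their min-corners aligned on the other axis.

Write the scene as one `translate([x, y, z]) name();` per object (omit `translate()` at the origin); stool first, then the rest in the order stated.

stool();
translate([-422, 0, 0]) spool();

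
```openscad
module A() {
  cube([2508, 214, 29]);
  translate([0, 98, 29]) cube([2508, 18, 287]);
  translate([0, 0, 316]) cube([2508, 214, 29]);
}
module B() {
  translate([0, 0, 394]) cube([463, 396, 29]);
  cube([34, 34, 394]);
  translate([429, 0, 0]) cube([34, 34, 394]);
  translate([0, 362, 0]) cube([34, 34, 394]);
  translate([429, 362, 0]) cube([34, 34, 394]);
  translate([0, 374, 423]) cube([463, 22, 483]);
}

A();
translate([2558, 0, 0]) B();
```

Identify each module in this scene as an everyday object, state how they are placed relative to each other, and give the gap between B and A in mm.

The chair's nearest face is 50 mm from the I-beam's +x face.

A is an I-beam. B is a chair. The chair is on the floor beside the I-beam on its +x side. The gap between the chair and the I-beam is 50 mm.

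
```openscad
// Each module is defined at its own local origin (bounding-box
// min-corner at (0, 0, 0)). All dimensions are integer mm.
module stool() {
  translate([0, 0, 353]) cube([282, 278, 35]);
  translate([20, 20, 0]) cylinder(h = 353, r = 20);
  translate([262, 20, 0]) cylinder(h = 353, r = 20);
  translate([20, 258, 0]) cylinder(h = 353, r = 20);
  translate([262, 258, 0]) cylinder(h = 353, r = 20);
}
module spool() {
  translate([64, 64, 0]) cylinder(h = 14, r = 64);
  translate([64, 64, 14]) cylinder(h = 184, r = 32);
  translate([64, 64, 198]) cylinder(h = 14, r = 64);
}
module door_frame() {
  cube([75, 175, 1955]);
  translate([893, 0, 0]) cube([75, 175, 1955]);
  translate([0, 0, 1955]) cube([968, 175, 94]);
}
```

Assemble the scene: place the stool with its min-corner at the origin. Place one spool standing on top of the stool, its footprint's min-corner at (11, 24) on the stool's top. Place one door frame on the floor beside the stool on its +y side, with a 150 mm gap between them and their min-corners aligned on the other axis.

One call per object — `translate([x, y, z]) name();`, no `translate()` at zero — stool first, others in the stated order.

stool();
translate([11, 24, 388]) spool();
translate([0, 428, 0]) door_frame();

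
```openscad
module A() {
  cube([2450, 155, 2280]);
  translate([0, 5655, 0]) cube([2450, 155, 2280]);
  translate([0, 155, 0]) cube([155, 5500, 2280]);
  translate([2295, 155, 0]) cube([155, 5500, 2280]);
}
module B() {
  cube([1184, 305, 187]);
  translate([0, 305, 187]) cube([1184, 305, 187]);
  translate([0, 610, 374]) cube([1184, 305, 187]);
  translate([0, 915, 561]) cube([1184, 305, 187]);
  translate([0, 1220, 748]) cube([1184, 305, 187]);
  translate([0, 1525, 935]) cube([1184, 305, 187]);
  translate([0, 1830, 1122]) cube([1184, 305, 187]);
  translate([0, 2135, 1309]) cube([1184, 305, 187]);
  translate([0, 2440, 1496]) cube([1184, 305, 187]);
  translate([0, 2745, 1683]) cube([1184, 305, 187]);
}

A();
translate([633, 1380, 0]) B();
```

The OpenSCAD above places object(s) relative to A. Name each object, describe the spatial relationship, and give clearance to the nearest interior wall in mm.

Clearances: x = 478, y = 1225; minimum 478 mm.

A is a house frame. B is a staircase. The staircase sits inside the house frame, centred. The clearance to the nearest interior wall is 478 mm.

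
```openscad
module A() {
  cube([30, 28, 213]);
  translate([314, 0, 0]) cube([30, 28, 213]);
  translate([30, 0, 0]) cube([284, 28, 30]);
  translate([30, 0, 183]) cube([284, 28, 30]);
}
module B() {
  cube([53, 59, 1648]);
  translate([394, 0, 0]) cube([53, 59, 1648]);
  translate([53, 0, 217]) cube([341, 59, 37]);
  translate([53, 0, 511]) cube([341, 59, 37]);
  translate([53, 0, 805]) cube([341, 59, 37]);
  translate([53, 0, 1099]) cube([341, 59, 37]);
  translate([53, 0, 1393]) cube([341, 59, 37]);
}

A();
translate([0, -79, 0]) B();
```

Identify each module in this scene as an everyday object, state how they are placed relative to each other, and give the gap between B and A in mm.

The ladder's nearest face is 20 mm from the picture frame's −y face.

A is a picture frame. B is a ladder. The ladder is on the floor beside the picture frame on its −y side. The gap between the ladder and the picture frame is 20 mm.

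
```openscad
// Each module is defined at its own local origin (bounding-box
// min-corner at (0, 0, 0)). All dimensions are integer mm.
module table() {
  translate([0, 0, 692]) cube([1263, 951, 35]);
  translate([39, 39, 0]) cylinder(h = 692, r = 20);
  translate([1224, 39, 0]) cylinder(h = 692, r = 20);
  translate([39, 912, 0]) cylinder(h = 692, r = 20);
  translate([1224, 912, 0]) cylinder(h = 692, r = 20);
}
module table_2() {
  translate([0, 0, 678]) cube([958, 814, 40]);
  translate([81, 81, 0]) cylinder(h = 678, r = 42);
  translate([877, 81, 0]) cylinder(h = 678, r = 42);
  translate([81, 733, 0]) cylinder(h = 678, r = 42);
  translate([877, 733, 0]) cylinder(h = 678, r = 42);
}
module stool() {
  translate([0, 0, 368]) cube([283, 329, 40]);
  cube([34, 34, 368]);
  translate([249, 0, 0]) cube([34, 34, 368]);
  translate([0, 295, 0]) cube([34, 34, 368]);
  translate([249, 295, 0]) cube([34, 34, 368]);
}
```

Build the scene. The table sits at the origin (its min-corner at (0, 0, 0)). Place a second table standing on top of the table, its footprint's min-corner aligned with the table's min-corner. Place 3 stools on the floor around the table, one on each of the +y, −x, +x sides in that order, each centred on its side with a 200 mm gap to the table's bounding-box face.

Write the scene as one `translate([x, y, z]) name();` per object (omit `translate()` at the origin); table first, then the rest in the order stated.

table();
translate([0, 0, 727]) table_2();
translate([490, 1151, 0]) stool();
translate([-483, 311, 0]) stool();
translate([1463, 311, 0]) stool();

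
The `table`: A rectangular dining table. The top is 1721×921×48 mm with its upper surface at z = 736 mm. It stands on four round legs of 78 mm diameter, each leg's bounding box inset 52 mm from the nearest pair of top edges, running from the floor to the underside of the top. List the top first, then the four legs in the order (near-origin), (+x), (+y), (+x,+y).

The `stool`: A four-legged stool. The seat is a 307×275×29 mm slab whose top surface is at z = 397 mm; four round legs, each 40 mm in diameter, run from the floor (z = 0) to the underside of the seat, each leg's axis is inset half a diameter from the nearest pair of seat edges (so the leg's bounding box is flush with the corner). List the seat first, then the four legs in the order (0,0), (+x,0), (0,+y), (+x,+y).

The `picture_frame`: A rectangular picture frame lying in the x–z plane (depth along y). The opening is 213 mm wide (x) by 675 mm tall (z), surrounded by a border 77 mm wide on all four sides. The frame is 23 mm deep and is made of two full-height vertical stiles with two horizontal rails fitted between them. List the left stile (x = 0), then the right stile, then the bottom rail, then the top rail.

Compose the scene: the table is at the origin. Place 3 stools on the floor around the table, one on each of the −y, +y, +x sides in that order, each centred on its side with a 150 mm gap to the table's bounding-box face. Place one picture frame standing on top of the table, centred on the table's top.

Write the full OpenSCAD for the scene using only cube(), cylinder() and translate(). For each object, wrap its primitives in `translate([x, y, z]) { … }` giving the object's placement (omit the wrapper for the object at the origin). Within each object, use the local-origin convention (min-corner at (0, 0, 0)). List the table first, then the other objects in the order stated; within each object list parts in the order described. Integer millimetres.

translate([0, 0, 688]) cube([1721, 921, 48]);
translate([91, 91, 0]) cylinder(h = 688, r = 39);
translate([1630, 91, 0]) cylinder(h = 688, r = 39);
translate([91, 830, 0]) cylinder(h = 688, r = 39);
translate([1630, 830, 0]) cylinder(h = 688, r = 39);
translate([707, -425, 0]) {
  translate([0, 0, 368]) cube([307, 275, 29]);
  translate([20, 20, 0]) cylinder(h = 368, r = 20);
  translate([287, 20, 0]) cylinder(h = 368, r = 20);
  translate([20, 255, 0]) cylinder(h = 368, r = 20);
  translate([287, 255, 0]) cylinder(h = 368, r = 20);
}
translate([707, 1071, 0]) {
  translate([0, 0, 368]) cube([307, 275, 29]);
  translate([20, 20, 0]) cylinder(h = 368, r = 20);
  translate([287, 20, 0]) cylinder(h = 368, r = 20);
  translate([20, 255, 0]) cylinder(h = 368, r = 20);
  translate([287, 255, 0]) cylinder(h = 368, r = 20);
}
translate([1871, 323, 0]) {
  translate([0, 0, 368]) cube([307, 275, 29]);
  translate([20, 20, 0]) cylinder(h = 368, r = 20);
  translate([287, 20, 0]) cylinder(h = 368, r = 20);
  translate([20, 255, 0]) cylinder(h = 368, r = 20);
  translate([287, 255, 0]) cylinder(h = 368, r = 20);
}
translate([677, 449, 736]) {
  cube([77, 23, 829]);
  translate([290, 0, 0]) cube([77, 23, 829]);
  translate([77, 0, 0]) cube([213, 23, 77]);
  translate([77, 0, 752]) cube([213, 23, 77]);
}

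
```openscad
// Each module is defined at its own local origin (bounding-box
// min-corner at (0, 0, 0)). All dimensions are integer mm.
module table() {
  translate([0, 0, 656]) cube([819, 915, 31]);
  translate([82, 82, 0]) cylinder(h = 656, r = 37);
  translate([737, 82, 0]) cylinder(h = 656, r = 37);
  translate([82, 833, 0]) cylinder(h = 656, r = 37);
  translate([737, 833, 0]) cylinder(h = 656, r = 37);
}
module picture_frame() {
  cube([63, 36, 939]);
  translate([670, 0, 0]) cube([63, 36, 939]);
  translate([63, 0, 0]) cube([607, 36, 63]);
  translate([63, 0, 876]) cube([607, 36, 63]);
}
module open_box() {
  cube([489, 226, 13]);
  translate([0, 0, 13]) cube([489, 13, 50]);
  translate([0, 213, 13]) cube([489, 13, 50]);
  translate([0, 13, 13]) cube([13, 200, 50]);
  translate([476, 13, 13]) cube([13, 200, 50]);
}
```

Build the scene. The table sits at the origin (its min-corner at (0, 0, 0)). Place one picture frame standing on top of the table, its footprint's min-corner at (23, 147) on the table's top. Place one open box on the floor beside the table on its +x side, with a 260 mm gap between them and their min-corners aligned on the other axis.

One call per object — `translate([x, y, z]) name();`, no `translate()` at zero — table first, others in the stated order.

table();
translate([23, 147, 687]) picture_frame();
translate([1079, 0, 0]) open_box();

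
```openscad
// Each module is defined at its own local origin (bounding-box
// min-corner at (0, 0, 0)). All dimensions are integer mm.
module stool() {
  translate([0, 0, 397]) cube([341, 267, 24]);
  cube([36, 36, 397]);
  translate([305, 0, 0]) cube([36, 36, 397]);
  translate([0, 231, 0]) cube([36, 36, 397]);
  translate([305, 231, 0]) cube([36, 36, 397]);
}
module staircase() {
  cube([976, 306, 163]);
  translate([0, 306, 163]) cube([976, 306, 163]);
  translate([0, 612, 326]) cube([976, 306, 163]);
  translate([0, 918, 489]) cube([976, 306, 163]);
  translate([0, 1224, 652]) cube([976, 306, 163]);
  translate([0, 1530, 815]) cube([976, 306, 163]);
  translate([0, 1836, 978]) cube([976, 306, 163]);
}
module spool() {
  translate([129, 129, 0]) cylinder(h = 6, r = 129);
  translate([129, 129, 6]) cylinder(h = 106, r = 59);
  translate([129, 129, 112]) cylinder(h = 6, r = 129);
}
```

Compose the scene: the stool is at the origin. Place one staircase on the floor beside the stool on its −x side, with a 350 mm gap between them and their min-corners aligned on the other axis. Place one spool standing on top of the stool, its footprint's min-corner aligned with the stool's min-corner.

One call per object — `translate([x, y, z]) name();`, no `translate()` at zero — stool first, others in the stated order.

stool();
translate([-1326, 0, 0]) staircase();
translate([0, 0, 421]) spool();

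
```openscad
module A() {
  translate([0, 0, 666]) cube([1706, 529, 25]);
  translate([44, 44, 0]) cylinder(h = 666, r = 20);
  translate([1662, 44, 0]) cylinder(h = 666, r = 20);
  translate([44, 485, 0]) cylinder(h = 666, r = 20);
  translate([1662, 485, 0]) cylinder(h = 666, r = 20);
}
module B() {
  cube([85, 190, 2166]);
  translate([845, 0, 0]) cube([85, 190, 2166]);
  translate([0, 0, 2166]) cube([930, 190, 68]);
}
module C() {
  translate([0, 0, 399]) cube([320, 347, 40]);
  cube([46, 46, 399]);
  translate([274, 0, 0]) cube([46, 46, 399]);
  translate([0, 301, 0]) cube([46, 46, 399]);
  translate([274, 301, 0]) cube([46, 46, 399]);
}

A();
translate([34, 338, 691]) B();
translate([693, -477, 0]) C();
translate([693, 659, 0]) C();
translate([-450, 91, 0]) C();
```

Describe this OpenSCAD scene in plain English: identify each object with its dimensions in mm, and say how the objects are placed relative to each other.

A is a rectangular dining table. The top is 1706×529×25 mm with its upper surface at z = 691 mm. It stands on four round legs of 40 mm diameter, each leg's bounding box inset 24 mm from the nearest pair of top edges, running from the floor to the underside of the top.

B is a rectangular door frame: two vertical jambs of 85×190 mm section, 2166 mm tall, with a clear opening 760 mm wide between their inner faces. A header 68 mm tall and 190 mm deep lies on top of the jambs and spans the full outside width.

C is a four-legged stool. The seat is a 320×347×40 mm slab whose top surface is at z = 439 mm; four square legs, each 46×46 mm in cross-section, run from the floor (z = 0) to the underside of the seat, each flush with a corner of the seat.

The door frame is on top of the table. Three stools sit around the table at the −y, +y, −x sides.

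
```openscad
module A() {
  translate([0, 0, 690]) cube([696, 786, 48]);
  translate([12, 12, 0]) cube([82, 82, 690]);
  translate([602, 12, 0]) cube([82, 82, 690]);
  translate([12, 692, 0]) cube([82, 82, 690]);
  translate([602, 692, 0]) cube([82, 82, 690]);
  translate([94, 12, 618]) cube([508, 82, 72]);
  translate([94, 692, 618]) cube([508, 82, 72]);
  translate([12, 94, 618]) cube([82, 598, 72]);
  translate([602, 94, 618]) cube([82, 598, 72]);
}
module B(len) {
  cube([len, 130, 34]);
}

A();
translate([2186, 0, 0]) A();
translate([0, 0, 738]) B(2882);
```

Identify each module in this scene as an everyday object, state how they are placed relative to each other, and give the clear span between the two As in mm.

Second table starts at x = 2186; first ends at x = 696; clear span = 2186 − 696 = 1490 mm.

A is a table. B is a beam. A beam spans the tops of two tables. The clear span between the two tables is 1490 mm.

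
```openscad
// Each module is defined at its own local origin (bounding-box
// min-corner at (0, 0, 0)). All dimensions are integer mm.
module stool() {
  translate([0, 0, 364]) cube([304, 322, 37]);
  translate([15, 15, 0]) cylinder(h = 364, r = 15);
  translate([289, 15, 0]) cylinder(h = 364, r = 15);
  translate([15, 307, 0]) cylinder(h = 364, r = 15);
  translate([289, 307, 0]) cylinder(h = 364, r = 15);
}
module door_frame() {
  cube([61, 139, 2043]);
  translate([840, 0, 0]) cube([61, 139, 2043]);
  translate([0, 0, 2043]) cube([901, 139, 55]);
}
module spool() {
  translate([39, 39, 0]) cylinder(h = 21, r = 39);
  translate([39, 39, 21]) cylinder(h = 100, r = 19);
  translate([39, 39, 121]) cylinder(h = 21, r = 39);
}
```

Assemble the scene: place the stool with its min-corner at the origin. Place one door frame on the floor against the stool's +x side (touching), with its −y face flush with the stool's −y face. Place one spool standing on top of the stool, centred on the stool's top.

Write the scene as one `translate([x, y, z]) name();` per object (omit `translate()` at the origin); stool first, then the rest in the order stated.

stool();
translate([304, 0, 0]) door_frame();
translate([113, 122, 401]) spool();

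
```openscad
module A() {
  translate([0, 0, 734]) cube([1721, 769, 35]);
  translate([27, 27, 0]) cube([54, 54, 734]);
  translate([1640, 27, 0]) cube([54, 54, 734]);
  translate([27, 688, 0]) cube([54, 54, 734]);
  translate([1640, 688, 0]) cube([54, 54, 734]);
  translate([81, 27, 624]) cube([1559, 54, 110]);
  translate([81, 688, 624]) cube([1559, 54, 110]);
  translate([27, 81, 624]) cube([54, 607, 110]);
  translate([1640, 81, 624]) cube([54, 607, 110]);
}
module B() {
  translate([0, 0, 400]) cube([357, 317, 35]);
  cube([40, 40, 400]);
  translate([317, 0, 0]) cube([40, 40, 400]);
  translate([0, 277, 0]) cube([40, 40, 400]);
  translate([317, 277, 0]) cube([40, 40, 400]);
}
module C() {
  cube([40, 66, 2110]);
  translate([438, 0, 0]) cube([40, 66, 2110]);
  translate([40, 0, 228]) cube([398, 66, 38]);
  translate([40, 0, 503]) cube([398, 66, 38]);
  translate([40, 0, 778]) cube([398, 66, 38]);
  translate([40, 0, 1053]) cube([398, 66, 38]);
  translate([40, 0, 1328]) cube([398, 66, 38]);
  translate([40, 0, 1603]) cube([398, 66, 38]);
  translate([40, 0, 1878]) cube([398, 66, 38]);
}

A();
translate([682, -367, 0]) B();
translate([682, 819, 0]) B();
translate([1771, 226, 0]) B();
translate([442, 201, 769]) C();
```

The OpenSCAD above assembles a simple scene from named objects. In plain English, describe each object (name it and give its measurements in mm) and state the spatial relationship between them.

A is a table: top 1721 mm (x) × 769 mm (y), 35 mm thick, upper face at z = 769 mm, on four 54×54 mm square legs, each inset 27 mm from the nearest pair of top edges, running from z = 0 to the bottom of the top. Four apron rails, 54 mm thick and 110 mm tall, run between adjacent legs with their top edges flush with the underside of the top and their outer faces flush with the legs' outer faces.

B is a simple wooden stool: a rectangular seat 357 mm (x) by 317 mm (y), 35 mm thick, top face at z = 435 mm, on four square legs, each 40×40 mm in cross-section. The legs rest on z = 0, each flush with a corner of the seat.

C is a straight ladder. Two 40×66 mm vertical rails, 2110 mm tall, stand 478 mm apart (outside-to-outside) with their front faces coplanar on the −y side. 7 rungs, each 66 mm deep and 38 mm tall, span between the inner faces of the rails, front faces flush with the rails. The lowest rung's underside is at z = 228 mm and rungs are spaced 275 mm apart (underside to underside).

Three stools sit around the table at the −y, +y, +x sides. The ladder is on top of the table.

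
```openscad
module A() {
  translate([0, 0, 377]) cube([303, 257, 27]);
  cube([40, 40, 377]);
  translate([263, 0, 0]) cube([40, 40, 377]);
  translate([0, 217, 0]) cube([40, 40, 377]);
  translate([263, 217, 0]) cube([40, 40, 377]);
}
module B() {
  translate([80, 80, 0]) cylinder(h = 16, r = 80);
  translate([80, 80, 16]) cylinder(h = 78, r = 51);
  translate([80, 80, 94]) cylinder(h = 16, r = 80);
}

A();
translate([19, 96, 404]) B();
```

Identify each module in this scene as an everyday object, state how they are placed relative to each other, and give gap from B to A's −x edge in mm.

A is a stool. B is a spool. The spool is on top of the stool. The gap from the spool to the stool's −x edge is 19 mm.

The spool's min-x is at 19; the stool's min-x is 0; gap = 19 mm.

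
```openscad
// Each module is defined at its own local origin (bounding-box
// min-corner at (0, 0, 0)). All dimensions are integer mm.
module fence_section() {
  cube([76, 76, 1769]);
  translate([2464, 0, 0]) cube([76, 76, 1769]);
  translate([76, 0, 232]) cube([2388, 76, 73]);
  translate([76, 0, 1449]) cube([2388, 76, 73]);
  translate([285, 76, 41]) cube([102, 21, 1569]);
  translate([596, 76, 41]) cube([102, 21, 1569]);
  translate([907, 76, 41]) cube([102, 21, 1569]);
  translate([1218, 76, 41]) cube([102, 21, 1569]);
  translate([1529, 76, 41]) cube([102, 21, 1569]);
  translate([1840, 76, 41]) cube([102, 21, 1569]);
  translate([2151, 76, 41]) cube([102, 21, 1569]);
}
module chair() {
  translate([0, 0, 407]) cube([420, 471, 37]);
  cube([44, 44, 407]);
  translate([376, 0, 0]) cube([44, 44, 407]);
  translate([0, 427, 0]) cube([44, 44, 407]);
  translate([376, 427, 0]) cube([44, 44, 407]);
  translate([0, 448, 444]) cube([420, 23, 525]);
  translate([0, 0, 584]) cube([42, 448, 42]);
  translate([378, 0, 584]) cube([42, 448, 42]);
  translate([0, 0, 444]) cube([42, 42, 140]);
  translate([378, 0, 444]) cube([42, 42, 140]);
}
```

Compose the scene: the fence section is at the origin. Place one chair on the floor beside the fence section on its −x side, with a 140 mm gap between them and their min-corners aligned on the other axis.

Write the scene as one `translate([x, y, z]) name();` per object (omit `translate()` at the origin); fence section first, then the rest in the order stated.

fence_section();
translate([-560, 0, 0]) chair();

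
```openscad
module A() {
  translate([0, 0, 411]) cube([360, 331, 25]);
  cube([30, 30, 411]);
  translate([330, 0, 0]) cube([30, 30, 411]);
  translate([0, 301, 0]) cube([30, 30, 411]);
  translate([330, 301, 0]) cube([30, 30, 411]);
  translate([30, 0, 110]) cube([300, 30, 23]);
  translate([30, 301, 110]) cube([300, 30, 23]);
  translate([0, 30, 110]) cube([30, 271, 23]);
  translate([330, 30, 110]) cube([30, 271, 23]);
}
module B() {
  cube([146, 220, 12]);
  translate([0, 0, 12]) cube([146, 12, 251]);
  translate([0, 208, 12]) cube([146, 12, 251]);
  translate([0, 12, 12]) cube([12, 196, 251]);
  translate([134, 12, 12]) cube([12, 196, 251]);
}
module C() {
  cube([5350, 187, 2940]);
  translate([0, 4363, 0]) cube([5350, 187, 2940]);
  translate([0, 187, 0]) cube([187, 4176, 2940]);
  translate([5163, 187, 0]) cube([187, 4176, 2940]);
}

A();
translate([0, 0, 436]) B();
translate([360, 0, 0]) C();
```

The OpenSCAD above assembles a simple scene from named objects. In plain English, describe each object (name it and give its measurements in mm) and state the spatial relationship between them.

A is a simple wooden stool: a rectangular seat 360 mm (x) by 331 mm (y), 25 mm thick, top face at z = 436 mm, on four square legs, each 30×30 mm in cross-section. The legs rest on z = 0, each flush with a corner of the seat. Four stretchers, 30 mm wide and 23 mm tall, connect adjacent legs with their undersides at z = 110 mm, each running between the inner faces of the legs it joins and aligned with the legs' outer faces on the other axis.

B is an open storage box with external size 146×220×263 mm and wall thickness 12 mm (the base is also 12 mm thick). The base covers the whole footprint; the four walls stand on the base, with the y-facing walls full-width and the x-facing walls fitting between their inner faces.

C is a box-shaped house frame (walls only): outside footprint 5350×4550 mm, wall height 2940 mm, wall thickness 187 mm. The two y-facing walls run the full x-width; the two x-facing walls fit between the inner faces of the y-facing walls.

The open box is on top of the stool. The house frame is against the stool's +x side, with their −y faces flush.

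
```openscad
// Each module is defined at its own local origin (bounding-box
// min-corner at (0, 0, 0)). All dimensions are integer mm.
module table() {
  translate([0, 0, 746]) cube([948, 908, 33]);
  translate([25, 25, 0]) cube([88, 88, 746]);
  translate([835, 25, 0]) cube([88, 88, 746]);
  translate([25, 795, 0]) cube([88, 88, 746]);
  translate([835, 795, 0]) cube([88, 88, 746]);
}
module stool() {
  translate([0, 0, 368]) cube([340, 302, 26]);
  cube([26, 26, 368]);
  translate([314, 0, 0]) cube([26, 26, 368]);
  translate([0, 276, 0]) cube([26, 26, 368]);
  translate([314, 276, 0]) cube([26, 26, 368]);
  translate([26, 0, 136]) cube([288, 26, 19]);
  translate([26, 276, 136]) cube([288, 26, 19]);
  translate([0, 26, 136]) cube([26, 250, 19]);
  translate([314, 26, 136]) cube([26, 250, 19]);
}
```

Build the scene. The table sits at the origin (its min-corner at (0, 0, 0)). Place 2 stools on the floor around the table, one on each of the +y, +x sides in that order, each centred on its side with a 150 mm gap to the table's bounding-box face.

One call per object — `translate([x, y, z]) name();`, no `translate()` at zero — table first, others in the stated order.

table();
translate([304, 1058, 0]) stool();
translate([1098, 303, 0]) stool();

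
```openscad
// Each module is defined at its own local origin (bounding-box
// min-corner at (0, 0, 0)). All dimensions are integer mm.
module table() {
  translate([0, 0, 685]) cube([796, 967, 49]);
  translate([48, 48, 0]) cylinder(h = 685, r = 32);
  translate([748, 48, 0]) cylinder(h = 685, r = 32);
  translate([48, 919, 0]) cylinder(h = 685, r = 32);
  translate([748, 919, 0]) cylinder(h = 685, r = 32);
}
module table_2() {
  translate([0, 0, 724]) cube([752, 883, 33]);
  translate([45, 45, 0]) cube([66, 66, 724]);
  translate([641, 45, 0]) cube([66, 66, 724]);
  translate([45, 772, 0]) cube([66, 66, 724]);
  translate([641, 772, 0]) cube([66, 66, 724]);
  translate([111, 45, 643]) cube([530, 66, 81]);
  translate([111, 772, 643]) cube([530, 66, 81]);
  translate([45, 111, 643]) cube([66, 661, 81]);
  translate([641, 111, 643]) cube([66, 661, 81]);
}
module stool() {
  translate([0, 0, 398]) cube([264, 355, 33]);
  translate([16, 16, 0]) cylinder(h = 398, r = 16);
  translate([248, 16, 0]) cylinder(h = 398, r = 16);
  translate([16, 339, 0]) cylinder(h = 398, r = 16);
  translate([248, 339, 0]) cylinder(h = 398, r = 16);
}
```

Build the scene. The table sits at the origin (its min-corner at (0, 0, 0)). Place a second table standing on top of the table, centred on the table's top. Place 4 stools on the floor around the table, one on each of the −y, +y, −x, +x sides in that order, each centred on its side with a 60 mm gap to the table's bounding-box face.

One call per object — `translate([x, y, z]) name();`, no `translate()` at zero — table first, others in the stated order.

table();
translate([22, 42, 734]) table_2();
translate([266, -415, 0]) stool();
translate([266, 1027, 0]) stool();
translate([-324, 306, 0]) stool();
translate([856, 306, 0]) stool();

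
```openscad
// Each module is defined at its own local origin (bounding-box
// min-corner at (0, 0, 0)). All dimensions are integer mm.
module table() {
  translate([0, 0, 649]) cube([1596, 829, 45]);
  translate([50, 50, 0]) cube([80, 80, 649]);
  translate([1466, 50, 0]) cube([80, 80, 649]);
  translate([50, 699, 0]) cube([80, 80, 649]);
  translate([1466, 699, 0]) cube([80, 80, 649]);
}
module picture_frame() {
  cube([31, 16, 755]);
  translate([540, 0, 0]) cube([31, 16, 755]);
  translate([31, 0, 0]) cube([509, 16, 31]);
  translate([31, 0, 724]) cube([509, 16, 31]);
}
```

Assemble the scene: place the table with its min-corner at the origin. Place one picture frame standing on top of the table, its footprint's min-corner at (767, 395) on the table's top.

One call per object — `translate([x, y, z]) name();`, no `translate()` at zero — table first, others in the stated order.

table();
translate([767, 395, 694]) picture_frame();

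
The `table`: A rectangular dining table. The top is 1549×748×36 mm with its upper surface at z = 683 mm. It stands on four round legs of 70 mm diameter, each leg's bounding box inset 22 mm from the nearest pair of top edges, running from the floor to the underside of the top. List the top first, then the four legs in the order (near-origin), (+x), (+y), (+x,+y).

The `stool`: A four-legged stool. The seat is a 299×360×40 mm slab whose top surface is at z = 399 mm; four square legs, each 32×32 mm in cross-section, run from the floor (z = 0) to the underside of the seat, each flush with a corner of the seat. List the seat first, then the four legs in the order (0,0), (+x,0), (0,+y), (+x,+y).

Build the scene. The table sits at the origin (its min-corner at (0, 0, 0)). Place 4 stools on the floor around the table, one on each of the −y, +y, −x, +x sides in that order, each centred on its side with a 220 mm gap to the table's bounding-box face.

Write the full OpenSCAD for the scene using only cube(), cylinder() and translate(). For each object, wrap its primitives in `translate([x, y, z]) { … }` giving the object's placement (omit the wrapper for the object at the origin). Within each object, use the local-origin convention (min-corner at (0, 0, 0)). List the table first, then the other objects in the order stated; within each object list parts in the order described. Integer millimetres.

translate([0, 0, 647]) cube([1549, 748, 36]);
translate([57, 57, 0]) cylinder(h = 647, r = 35);
translate([1492, 57, 0]) cylinder(h = 647, r = 35);
translate([57, 691, 0]) cylinder(h = 647, r = 35);
translate([1492, 691, 0]) cylinder(h = 647, r = 35);
translate([625, -580, 0]) {
  translate([0, 0, 359]) cube([299, 360, 40]);
  cube([32, 32, 359]);
  translate([267, 0, 0]) cube([32, 32, 359]);
  translate([0, 328, 0]) cube([32, 32, 359]);
  translate([267, 328, 0]) cube([32, 32, 359]);
}
translate([625, 968, 0]) {
  translate([0, 0, 359]) cube([299, 360, 40]);
  cube([32, 32, 359]);
  translate([267, 0, 0]) cube([32, 32, 359]);
  translate([0, 328, 0]) cube([32, 32, 359]);
  translate([267, 328, 0]) cube([32, 32, 359]);
}
translate([-519, 194, 0]) {
  translate([0, 0, 359]) cube([299, 360, 40]);
  cube([32, 32, 359]);
  translate([267, 0, 0]) cube([32, 32, 359]);
  translate([0, 328, 0]) cube([32, 32, 359]);
  translate([267, 328, 0]) cube([32, 32, 359]);
}
translate([1769, 194, 0]) {
  translate([0, 0, 359]) cube([299, 360, 40]);
  cube([32, 32, 359]);
  translate([267, 0, 0]) cube([32, 32, 359]);
  translate([0, 328, 0]) cube([32, 32, 359]);
  translate([267, 328, 0]) cube([32, 32, 359]);
}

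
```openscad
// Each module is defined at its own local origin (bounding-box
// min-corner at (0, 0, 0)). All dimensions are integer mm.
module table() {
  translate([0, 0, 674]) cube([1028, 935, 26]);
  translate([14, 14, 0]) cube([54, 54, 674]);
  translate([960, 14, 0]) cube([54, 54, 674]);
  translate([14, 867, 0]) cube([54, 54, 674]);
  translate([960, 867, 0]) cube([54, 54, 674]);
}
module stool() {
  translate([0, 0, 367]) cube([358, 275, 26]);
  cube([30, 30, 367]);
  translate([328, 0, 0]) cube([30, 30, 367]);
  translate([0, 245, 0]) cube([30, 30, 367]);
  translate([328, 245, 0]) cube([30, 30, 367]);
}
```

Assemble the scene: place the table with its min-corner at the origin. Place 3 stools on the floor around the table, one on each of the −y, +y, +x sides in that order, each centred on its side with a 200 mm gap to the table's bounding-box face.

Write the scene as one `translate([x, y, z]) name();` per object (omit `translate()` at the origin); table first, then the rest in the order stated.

table();
translate([335, -475, 0]) stool();
translate([335, 1135, 0]) stool();
translate([1228, 330, 0]) stool();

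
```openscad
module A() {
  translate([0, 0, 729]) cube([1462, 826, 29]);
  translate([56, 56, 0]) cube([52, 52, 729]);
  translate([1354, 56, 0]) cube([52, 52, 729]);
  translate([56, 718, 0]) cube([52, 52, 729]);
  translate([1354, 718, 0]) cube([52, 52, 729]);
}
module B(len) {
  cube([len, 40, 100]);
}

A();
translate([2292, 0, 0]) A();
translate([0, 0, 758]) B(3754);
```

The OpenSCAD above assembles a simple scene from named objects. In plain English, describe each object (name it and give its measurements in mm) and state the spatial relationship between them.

A is a table: top 1462 mm (x) × 826 mm (y), 29 mm thick, upper face at z = 758 mm, on four 52×52 mm square legs, each inset 56 mm from the nearest pair of top edges, running from z = 0 to the bottom of the top.

B is a rectangular beam 3754 mm long (x), 40 mm deep (y), 100 mm thick (z).

The beam spans the tops of two tables placed 830 mm apart, resting at z = 758 mm.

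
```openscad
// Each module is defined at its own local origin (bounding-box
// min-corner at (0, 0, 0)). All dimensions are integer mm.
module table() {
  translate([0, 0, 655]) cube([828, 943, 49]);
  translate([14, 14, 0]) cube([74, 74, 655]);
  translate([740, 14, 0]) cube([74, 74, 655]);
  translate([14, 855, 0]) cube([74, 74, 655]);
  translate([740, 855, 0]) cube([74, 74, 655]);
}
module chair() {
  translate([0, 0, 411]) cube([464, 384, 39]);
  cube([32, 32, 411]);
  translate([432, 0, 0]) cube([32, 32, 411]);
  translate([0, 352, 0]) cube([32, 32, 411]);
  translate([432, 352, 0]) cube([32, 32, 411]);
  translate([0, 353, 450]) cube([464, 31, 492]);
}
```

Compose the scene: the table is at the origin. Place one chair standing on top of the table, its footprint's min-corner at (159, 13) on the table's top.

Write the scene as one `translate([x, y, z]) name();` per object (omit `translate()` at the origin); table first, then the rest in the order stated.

table();
translate([159, 13, 704]) chair();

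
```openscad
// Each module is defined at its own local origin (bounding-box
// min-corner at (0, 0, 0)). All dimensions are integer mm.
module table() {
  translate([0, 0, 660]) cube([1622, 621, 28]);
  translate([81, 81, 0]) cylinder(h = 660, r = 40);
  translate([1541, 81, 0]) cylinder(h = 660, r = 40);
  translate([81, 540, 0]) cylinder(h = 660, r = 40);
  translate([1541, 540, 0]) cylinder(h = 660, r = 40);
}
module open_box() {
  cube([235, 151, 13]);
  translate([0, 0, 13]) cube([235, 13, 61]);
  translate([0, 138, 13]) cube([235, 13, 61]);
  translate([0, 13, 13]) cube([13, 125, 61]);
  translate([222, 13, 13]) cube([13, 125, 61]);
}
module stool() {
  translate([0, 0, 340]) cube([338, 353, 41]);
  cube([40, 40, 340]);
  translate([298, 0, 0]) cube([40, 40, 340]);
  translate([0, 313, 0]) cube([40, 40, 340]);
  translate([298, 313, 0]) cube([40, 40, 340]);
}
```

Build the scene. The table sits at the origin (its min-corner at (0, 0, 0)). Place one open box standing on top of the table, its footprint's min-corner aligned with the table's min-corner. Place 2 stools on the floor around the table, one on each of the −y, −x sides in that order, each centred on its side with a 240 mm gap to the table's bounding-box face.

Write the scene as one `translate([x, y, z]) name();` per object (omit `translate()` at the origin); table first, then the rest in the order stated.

table();
translate([0, 0, 688]) open_box();
translate([642, -593, 0]) stool();
translate([-578, 134, 0]) stool();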